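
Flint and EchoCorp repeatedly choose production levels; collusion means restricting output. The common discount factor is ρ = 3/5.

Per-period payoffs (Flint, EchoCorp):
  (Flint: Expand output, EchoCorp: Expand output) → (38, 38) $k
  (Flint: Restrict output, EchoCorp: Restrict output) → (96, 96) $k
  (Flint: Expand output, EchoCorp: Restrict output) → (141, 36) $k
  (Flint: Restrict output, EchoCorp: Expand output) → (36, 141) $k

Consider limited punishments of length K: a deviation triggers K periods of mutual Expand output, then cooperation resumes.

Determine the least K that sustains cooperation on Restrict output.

2

No profitable deviation requires (96−38)(ρ+…+ρ^K) ≥ 141−96, i.e. ρ+…+ρ^K ≥ 45/58 ≈ 0.7759.
With ρ = 3/5, the partial sums are K=1: 0.6000, K=2: 0.9600.
K = 2 is the first length at which the sum reaches 0.7759.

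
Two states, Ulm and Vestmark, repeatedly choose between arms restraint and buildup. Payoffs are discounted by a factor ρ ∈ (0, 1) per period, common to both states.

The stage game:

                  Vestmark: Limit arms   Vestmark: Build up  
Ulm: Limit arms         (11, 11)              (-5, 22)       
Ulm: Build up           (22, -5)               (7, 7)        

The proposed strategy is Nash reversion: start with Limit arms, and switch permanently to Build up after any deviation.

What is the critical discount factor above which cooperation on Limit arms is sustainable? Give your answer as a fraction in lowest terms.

Under grim trigger the critical discount factor is (T−C)/(T−P) with T = 22, C = 11, P = 7.
ρ* = (22−11)/(22−7) = 11/15.

11/15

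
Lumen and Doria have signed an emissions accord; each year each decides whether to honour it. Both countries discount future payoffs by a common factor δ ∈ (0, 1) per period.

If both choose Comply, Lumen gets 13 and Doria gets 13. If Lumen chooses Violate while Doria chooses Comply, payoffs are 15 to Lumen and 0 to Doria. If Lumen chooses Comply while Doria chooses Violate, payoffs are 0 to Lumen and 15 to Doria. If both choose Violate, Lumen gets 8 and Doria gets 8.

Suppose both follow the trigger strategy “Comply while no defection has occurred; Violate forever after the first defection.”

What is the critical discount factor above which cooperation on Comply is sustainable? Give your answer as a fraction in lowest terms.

2/7

13/(1−δ) ≥ 15 + 8δ/(1−δ)
13 ≥ 15 − 7δ
δ ≥ 2/7.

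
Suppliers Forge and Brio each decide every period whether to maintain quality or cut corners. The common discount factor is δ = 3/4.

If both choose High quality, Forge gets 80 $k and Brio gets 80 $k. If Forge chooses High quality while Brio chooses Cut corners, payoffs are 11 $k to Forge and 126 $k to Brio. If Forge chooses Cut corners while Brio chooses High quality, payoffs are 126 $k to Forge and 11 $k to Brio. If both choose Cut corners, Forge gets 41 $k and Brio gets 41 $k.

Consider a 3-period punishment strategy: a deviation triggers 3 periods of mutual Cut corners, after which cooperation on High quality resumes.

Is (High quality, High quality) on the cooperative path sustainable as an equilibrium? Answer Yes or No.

Yes

IC: δ+…+δ^3 ≥ (126−80)/(80−41) = 46/39.
At δ = 3/4: partial sum = 1.7344 ≥ 1.1795. Cooperation sustainable.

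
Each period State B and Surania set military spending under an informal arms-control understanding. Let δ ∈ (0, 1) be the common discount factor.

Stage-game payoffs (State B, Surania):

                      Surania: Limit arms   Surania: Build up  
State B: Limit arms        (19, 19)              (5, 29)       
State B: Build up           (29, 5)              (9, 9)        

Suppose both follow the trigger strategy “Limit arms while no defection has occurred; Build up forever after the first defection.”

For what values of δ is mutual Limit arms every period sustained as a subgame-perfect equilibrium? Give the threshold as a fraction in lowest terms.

Under grim trigger the critical discount factor is (T−C)/(T−P) with T = 29, C = 19, P = 9.
δ* = (29−19)/(29−9) = 10/20 = 1/2.

1/2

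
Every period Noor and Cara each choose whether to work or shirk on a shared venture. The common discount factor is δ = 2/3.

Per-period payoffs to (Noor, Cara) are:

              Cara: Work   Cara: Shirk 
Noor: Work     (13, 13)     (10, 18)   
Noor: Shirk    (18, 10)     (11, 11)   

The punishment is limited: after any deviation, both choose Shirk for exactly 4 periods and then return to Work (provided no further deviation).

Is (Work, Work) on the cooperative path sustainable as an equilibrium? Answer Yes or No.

No

A one-shot deviation gives 18 now, then 11 for 4 periods, then back to 13.
Gain from deviating: (18−13) today; loss: (13−11) in each of the next 4 periods.
No-deviation condition: (13−11)(δ+…+δ^4) ≥ 18−13, i.e. δ+…+δ^4 ≥ 5/2.
At δ = 2/3: δ+…+δ^4 = 1.6049 < 2.5000.
So cooperation is not sustainable.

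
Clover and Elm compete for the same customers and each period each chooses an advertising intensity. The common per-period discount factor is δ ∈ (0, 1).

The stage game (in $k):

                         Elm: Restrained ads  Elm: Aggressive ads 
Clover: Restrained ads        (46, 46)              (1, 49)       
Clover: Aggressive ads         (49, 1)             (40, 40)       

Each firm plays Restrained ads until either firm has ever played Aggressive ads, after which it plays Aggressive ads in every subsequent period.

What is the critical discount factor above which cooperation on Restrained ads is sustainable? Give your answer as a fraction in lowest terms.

1/3

Cooperation forever yields 46 each period: 46/(1−δ).
Deviating yields 49 once, then 40 forever: 49 + 40δ/(1−δ).
No profitable deviation requires 46/(1−δ) ≥ 49 + 40δ/(1−δ).
Multiplying by (1−δ): 46 ≥ 49(1−δ) + 40δ = 49 − 9δ.
So 9δ ≥ 3, i.e. δ ≥ 3/9 = 1/3.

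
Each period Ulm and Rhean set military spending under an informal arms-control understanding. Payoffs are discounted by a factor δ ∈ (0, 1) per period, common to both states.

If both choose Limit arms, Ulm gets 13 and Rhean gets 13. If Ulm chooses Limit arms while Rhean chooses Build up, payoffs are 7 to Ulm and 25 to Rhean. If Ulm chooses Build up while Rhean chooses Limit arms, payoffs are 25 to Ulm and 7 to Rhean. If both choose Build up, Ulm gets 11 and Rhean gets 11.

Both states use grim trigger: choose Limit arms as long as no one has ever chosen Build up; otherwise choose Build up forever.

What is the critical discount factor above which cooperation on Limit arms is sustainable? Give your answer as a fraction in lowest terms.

6/7

13/(1−δ) ≥ 25 + 11δ/(1−δ)
13 ≥ 25 − 14δ
δ ≥ 12/14 = 6/7.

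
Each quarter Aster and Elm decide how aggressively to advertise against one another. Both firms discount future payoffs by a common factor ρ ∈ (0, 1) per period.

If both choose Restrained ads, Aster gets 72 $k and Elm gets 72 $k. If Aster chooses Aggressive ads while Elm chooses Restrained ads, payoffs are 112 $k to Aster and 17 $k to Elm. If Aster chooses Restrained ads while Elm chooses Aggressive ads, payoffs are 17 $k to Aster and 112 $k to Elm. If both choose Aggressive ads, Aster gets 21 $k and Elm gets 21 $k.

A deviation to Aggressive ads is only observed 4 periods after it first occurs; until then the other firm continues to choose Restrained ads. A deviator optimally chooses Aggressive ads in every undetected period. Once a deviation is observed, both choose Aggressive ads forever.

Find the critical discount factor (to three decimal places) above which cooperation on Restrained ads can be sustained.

A deviator earns 112 for 4 periods, then 21 forever; cooperating earns 72 forever. Multiplying the IC by (1−ρ):
72 ≥ 112(1−ρ^4) + 21ρ^4, so 91·ρ^4 ≥ 40 and ρ^4 ≥ 40/91.
ρ ≥ (40/91)^(1/4) ≈ 0.814.

0.814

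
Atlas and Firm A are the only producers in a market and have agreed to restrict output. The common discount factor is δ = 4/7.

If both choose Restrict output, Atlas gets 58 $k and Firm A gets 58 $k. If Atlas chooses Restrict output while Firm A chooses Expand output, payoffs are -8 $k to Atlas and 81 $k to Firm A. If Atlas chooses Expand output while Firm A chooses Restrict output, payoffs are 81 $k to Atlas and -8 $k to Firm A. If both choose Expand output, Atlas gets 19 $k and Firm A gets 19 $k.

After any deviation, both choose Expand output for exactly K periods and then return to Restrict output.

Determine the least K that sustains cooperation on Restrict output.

2

Need Σ_{k=1}^{K} δ^k ≥ (81−58)/(58−19) = 0.5897 at δ = 4/7.
At K = 1 the sum is 0.5714 < 0.5897; at K = 2 it is 0.8980 ≥ 0.5897.
So the minimum punishment length is K = 2.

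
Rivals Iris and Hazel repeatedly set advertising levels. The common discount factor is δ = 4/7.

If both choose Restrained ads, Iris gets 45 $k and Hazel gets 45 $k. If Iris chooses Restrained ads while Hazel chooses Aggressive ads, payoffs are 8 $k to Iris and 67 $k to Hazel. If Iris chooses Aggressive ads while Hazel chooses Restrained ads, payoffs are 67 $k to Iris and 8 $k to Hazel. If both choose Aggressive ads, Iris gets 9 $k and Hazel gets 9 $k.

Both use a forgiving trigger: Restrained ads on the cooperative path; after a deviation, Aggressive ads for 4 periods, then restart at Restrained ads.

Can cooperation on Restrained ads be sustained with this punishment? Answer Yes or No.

Yes

Comparing payoff streams over the 5 periods until play realigns: cooperate → 45(1+δ+…+δ^4); deviate → 67 + 9(δ+…+δ^4).
Cooperation is sustained iff (45−9)(δ+…+δ^4) ≥ 67−45.
δ+…+δ^4 = 4/7·(1−(4/7)^4)/(1−4/7) = 1.1912, and (67−45)/(45−9) = 0.6111.
1.1912 ≥ 0.6111, so cooperation is sustainable.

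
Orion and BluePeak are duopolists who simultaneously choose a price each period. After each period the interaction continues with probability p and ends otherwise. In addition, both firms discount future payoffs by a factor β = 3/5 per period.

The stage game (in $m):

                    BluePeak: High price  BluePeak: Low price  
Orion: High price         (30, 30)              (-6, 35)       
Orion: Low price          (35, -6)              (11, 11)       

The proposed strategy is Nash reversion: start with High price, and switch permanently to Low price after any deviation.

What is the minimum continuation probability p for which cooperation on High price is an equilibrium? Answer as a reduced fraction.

With continuation probability p and discount β, the effective per-period discount factor is βp.
Grim-trigger IC: βp ≥ (35−30)/(35−11) = 5/24.
So p ≥ (5/24)/(3/5) = 25/72.

25/72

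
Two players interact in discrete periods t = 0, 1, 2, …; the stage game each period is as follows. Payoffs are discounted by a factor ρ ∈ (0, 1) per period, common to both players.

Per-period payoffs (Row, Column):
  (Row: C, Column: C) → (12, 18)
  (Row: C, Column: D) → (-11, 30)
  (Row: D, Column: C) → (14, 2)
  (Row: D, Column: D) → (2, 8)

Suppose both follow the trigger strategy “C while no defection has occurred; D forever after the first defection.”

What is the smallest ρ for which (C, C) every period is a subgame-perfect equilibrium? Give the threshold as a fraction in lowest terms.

6/11

Row's threshold: (14−12)/(14−2) = 1/6.
Column's threshold: (30−18)/(30−8) = 6/11.
1/6 < 6/11, so Column binds and ρ* = 6/11.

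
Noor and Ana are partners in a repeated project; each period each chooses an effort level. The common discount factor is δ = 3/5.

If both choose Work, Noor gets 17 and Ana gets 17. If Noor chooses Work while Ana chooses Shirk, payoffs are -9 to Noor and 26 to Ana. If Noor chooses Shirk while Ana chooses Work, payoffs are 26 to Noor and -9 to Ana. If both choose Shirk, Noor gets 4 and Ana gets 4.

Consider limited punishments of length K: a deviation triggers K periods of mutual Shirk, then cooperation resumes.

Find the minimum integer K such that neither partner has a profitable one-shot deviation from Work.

2

IC: δ(1−δ^K)/(1−δ) ≥ (26−17)/(17−4) = 9/13.
With δ = 3/5: need 1 − δ^K ≥ 9/13·(1−3/5)/(3/5), i.e. δ^K ≤ 0.5385.
Since (3/5)^1 = 0.6000 and (3/5)^2 = 0.3600, the smallest such K is 2.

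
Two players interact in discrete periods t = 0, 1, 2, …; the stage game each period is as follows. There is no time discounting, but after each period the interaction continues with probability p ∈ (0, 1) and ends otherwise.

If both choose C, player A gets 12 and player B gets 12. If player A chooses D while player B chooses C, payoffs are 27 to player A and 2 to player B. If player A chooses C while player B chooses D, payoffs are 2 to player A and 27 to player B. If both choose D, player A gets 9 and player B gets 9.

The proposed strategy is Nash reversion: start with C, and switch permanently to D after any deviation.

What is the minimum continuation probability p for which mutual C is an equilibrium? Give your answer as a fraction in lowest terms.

With no time discounting, the continuation probability p plays the role of the discount factor.
Grim-trigger IC: 12/(1−p) ≥ 27 + 9p/(1−p) ⇒ p ≥ (27−12)/(27−9) = 5/6.

5/6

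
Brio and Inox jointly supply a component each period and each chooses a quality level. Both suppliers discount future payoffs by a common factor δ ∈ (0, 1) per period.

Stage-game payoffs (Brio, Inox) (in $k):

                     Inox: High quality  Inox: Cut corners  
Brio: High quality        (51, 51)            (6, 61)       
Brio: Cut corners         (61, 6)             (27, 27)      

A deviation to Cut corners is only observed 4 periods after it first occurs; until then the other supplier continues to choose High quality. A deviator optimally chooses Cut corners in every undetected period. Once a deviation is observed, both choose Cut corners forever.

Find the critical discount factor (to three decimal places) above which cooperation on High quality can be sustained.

0.736

A deviator earns 61 for 4 periods, then 27 forever; cooperating earns 51 forever. Multiplying the IC by (1−δ):
51 ≥ 61(1−δ^4) + 27δ^4, so 34·δ^4 ≥ 10 and δ^4 ≥ 5/17.
δ ≥ (5/17)^(1/4) ≈ 0.736.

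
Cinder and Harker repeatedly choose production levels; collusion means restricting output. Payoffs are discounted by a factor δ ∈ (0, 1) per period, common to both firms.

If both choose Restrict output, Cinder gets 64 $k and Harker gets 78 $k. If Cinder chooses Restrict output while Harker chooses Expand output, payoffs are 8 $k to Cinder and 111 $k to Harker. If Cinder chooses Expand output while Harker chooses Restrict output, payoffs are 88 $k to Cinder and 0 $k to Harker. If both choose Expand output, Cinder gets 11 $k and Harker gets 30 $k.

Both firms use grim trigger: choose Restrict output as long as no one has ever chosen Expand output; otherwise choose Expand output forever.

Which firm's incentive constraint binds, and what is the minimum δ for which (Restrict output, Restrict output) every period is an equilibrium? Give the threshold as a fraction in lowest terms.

Cinder's threshold: (88−64)/(88−11) = 24/77.
Harker's threshold: (111−78)/(111−30) = 11/27.
24/77 < 11/27, so Harker binds and δ* = 11/27.

Harker; δ ≥ 11/27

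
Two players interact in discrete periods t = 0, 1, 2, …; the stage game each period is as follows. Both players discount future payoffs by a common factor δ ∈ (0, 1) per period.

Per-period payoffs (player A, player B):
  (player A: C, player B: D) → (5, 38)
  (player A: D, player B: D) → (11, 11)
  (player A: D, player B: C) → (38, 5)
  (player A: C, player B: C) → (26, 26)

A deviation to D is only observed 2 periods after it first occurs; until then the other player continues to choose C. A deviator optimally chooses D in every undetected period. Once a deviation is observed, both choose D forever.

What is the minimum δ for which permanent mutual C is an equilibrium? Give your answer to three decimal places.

0.667

The best deviation is to choose D for all 2 undetected periods, earning 38 each, then 11 forever once detected.
Deviation value: 38(1−δ^2)/(1−δ) + 11δ^2/(1−δ); cooperation value: 26/(1−δ).
IC: 26 ≥ 38(1−δ^2) + 11δ^2 = 38 − 27δ^2.
So δ^2 ≥ 12/27 = 4/9, giving δ ≥ (4/9)^(1/2) ≈ 0.667.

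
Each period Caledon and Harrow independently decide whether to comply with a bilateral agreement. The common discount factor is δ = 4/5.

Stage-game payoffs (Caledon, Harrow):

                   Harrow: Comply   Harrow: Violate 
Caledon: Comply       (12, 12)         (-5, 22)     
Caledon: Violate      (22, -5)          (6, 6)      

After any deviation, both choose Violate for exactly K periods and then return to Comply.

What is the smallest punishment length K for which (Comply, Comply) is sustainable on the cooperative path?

3

No profitable deviation requires (12−6)(δ+…+δ^K) ≥ 22−12, i.e. δ+…+δ^K ≥ 5/3 ≈ 1.6667.
With δ = 4/5, the partial sums are K=1: 0.8000, K=2: 1.4400, K=3: 1.9520.
K = 3 is the first length at which the sum reaches 1.6667.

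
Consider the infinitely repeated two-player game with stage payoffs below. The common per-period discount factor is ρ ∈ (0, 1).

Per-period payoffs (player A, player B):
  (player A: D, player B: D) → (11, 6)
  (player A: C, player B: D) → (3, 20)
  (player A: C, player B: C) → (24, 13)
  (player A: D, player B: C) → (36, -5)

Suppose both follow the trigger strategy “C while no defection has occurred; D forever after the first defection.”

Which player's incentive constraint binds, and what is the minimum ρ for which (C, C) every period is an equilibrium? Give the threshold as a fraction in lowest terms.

For player A: deviation gain 36−24 = 12, per-period punishment loss 24−11 = 13. IC gives ρ ≥ 12/25.
For player B: gain 7, loss 7 per period, so ρ ≥ 7/14 = 1/2.
The tighter constraint is player B's, so cooperation needs ρ ≥ 1/2.

player B; ρ ≥ 1/2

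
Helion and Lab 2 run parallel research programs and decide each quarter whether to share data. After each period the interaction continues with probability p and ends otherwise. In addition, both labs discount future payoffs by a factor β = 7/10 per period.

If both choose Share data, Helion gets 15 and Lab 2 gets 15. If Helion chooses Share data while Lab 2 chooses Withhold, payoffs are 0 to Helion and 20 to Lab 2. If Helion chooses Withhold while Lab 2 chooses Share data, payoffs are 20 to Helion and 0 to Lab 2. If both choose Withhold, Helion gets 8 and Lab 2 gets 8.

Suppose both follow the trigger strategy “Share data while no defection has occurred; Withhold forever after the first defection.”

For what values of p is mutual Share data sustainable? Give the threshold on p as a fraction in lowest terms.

25/42

With continuation probability p and discount β, the effective per-period discount factor is βp.
Grim-trigger IC: βp ≥ (20−15)/(20−8) = 5/12.
So p ≥ (5/12)/(7/10) = 25/42.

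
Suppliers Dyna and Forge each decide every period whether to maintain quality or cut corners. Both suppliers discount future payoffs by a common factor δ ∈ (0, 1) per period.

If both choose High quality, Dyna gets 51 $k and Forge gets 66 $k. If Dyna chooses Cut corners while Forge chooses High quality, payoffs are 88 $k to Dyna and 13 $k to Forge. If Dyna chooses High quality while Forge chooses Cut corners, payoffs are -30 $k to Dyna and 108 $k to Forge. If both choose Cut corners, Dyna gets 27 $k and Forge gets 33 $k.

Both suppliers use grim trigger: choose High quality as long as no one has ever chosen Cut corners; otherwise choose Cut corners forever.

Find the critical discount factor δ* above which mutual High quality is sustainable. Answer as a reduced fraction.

37/61

For Dyna: deviation gain 88−51 = 37, per-period punishment loss 51−27 = 24. IC gives δ ≥ 37/61.
For Forge: gain 42, loss 33 per period, so δ ≥ 42/75 = 14/25.
The tighter constraint is Dyna's, so cooperation needs δ ≥ 37/61.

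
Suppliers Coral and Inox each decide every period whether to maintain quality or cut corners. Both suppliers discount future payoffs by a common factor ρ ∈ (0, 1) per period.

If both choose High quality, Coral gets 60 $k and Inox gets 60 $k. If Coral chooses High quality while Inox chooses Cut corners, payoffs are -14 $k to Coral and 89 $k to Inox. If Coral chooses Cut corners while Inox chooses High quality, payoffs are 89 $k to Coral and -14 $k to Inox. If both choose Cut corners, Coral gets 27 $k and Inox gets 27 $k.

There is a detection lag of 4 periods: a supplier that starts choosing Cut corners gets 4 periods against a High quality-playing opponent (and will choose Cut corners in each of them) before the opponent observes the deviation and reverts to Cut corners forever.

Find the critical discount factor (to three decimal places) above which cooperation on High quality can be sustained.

0.827

The best deviation is to choose Cut corners for all 4 undetected periods, earning 89 each, then 27 forever once detected.
Deviation value: 89(1−ρ^4)/(1−ρ) + 27ρ^4/(1−ρ); cooperation value: 60/(1−ρ).
IC: 60 ≥ 89(1−ρ^4) + 27ρ^4 = 89 − 62ρ^4.
So ρ^4 ≥ 29/62, giving ρ ≥ (29/62)^(1/4) ≈ 0.827.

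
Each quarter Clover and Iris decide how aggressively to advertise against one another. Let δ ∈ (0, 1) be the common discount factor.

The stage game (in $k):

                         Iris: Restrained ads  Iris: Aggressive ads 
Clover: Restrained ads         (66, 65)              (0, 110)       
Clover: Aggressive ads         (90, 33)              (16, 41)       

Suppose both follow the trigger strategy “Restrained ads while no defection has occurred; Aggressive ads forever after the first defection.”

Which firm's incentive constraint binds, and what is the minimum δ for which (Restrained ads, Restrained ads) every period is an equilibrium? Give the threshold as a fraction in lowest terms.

Iris; δ ≥ 15/23

Clover: cooperation gives 66 each period; deviation gives 90 once then 16 forever.
  66/(1−δ) ≥ 90 + 16δ/(1−δ) ⇒ δ ≥ 24/74 = 12/37.
Iris: cooperation gives 65 each period; deviation gives 110 once then 41 forever.
  δ ≥ 45/69 = 15/23.
Both must hold, so the binding constraint is Iris's: δ ≥ 15/23.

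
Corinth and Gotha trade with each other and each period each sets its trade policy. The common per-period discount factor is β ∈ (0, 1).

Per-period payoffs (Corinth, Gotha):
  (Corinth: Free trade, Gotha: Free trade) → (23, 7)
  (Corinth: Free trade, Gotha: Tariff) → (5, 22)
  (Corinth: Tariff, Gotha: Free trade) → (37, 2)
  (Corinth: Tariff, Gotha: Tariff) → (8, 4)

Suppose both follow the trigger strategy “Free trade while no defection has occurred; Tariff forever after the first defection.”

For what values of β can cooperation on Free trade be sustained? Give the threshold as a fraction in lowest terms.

5/6

Corinth: cooperation gives 23 each period; deviation gives 37 once then 8 forever.
  23/(1−β) ≥ 37 + 8β/(1−β) ⇒ β ≥ 14/29.
Gotha: cooperation gives 7 each period; deviation gives 22 once then 4 forever.
  β ≥ 15/18 = 5/6.
Both must hold, so the binding constraint is Gotha's: β ≥ 5/6.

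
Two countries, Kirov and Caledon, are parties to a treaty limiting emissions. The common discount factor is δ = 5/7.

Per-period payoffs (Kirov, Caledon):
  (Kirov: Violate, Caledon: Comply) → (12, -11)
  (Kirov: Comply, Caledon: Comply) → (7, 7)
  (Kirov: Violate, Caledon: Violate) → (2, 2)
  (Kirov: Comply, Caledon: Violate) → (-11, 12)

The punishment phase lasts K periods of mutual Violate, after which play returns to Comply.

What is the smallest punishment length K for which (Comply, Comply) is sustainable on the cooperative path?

2

IC: δ(1−δ^K)/(1−δ) ≥ (12−7)/(7−2) = 1.
With δ = 5/7: need 1 − δ^K ≥ 1·(1−5/7)/(5/7), i.e. δ^K ≤ 0.6000.
Since (5/7)^1 = 0.7143 and (5/7)^2 = 0.5102, the smallest such K is 2.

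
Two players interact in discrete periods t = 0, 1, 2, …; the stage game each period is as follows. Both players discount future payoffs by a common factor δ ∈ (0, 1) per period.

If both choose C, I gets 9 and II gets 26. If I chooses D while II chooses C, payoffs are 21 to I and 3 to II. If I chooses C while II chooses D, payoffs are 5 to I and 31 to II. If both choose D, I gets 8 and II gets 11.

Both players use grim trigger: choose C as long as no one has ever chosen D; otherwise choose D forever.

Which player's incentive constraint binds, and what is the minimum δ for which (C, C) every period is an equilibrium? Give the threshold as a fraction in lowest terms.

I; δ ≥ 12/13

For I: deviation gain 21−9 = 12, per-period punishment loss 9−8 = 1. IC gives δ ≥ 12/13.
For II: gain 5, loss 15 per period, so δ ≥ 5/20 = 1/4.
The tighter constraint is I's, so cooperation needs δ ≥ 12/13.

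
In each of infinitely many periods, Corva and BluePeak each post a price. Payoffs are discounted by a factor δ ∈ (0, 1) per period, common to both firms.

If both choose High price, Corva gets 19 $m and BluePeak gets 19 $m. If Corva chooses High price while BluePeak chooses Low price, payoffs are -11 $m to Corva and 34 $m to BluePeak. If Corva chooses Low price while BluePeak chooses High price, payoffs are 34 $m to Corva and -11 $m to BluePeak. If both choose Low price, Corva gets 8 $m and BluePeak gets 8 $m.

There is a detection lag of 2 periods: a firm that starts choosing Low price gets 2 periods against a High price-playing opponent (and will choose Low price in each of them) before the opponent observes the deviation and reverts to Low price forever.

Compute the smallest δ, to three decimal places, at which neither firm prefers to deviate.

0.760

Deviating for the 2 undetected periods gains 34−19 = 15 per period over cooperation, then loses 19−8 = 11 per period forever once punishment starts.
Gain: 15(1 + δ + … + δ^1); loss: 11·δ^2/(1−δ).
No profitable deviation ⇔ 15(1−δ^2) ≤ 11·δ^2, i.e. δ^2 ≥ 15/(15+11) = 15/26.
Hence δ ≥ (15/26)^(1/2) ≈ 0.760.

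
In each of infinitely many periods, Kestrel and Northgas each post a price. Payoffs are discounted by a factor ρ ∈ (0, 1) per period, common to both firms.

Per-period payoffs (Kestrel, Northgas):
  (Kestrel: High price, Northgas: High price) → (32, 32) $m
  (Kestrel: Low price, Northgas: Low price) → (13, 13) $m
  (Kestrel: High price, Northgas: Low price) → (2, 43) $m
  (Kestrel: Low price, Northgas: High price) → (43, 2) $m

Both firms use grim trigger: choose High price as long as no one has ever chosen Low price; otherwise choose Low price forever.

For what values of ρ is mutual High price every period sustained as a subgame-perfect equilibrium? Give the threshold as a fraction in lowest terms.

One-period gain from deviating is 43 − 32 = 11. The loss is 32 − 13 = 19 in every subsequent period, with present value 19·ρ/(1−ρ).
Deviation is unprofitable when 19·ρ/(1−ρ) ≥ 11, i.e. ρ/(1−ρ) ≥ 11/19.
Equivalently ρ ≥ 11/(11+19) = 11/30.

11/30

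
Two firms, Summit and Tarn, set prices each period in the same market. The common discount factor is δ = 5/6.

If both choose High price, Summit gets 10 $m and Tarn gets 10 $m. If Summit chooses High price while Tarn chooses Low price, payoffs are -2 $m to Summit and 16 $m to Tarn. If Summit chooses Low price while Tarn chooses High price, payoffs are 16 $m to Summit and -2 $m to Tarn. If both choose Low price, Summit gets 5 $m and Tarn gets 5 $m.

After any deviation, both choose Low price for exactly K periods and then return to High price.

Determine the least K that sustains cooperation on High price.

2

IC: δ(1−δ^K)/(1−δ) ≥ (16−10)/(10−5) = 6/5.
With δ = 5/6: need 1 − δ^K ≥ 6/5·(1−5/6)/(5/6), i.e. δ^K ≤ 0.7600.
Since (5/6)^1 = 0.8333 and (5/6)^2 = 0.6944, the smallest such K is 2.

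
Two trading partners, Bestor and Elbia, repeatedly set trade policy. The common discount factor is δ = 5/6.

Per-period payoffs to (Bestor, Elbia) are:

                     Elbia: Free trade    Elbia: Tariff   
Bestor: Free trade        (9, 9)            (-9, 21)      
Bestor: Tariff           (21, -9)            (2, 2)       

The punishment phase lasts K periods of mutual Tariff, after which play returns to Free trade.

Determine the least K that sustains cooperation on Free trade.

3

No profitable deviation requires (9−2)(δ+…+δ^K) ≥ 21−9, i.e. δ+…+δ^K ≥ 12/7 ≈ 1.7143.
With δ = 5/6, the partial sums are K=1: 0.8333, K=2: 1.5278, K=3: 2.1065.
K = 3 is the first length at which the sum reaches 1.7143.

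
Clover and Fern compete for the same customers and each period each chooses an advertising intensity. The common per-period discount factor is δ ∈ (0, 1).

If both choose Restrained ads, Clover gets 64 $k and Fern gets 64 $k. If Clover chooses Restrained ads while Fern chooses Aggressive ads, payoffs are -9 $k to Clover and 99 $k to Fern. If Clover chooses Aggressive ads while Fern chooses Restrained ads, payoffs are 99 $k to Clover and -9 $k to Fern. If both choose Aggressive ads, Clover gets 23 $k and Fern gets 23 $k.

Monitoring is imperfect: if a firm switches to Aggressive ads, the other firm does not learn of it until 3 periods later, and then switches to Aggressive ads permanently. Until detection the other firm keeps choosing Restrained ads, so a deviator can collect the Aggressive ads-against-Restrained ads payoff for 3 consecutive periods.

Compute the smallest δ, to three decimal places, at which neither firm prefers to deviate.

A deviator earns 99 for 3 periods, then 23 forever; cooperating earns 64 forever. Multiplying the IC by (1−δ):
64 ≥ 99(1−δ^3) + 23δ^3, so 76·δ^3 ≥ 35 and δ^3 ≥ 35/76.
δ ≥ (35/76)^(1/3) ≈ 0.772.

0.772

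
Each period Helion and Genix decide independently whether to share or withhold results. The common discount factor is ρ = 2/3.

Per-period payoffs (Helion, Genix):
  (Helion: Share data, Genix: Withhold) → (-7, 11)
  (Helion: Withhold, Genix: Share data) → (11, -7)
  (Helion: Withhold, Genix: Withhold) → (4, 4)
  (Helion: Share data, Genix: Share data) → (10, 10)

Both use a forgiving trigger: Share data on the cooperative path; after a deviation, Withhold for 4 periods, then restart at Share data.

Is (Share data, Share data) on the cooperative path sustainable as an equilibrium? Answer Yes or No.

Yes

A one-shot deviation gives 11 now, then 4 for 4 periods, then back to 10.
Gain from deviating: (11−10) today; loss: (10−4) in each of the next 4 periods.
No-deviation condition: (10−4)(ρ+…+ρ^4) ≥ 11−10, i.e. ρ+…+ρ^4 ≥ 1/6.
At ρ = 2/3: ρ+…+ρ^4 = 1.6049 ≥ 0.1667.
So cooperation is sustainable.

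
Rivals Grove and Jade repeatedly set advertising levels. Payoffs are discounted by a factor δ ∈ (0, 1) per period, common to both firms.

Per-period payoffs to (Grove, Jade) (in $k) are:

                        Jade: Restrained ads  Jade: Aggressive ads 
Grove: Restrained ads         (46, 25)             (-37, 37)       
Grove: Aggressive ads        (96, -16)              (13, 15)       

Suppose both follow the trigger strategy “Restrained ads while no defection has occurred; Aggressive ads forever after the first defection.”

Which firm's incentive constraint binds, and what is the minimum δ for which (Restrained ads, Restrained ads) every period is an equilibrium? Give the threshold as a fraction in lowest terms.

Grove's threshold: (96−46)/(96−13) = 50/83.
Jade's threshold: (37−25)/(37−15) = 6/11.
50/83 > 6/11, so Grove binds and δ* = 50/83.

Grove; δ ≥ 50/83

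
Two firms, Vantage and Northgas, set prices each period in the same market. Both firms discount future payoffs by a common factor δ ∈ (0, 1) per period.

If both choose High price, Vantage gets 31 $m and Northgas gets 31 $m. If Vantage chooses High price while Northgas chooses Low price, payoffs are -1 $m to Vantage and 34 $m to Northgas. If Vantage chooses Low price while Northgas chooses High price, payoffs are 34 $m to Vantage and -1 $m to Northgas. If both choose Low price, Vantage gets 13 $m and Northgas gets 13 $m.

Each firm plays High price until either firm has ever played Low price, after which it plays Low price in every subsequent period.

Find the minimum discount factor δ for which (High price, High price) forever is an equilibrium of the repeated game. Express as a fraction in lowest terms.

Under grim trigger the critical discount factor is (T−C)/(T−P) with T = 34, C = 31, P = 13.
δ* = (34−31)/(34−13) = 3/21 = 1/7.

1/7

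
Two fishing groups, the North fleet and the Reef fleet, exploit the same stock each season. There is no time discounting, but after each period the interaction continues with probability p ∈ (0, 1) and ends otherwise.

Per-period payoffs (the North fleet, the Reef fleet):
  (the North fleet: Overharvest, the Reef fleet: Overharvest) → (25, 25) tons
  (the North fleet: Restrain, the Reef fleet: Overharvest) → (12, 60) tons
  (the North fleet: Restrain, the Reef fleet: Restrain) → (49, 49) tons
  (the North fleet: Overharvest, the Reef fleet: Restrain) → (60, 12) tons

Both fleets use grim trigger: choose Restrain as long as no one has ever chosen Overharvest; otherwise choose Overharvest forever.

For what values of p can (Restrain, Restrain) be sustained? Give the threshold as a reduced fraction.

11/35

With no time discounting, the continuation probability p plays the role of the discount factor.
Grim-trigger IC: 49/(1−p) ≥ 60 + 25p/(1−p) ⇒ p ≥ (60−49)/(60−25) = 11/35.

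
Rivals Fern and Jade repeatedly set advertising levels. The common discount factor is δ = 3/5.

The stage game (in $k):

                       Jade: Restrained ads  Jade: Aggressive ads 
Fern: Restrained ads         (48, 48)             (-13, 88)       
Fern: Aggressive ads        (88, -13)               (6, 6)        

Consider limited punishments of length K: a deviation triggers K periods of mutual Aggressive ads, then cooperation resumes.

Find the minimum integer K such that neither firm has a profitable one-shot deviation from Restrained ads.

2

Need Σ_{k=1}^{K} δ^k ≥ (88−48)/(48−6) = 0.9524 at δ = 3/5.
At K = 1 the sum is 0.6000 < 0.9524; at K = 2 it is 0.9600 ≥ 0.9524.
So the minimum punishment length is K = 2.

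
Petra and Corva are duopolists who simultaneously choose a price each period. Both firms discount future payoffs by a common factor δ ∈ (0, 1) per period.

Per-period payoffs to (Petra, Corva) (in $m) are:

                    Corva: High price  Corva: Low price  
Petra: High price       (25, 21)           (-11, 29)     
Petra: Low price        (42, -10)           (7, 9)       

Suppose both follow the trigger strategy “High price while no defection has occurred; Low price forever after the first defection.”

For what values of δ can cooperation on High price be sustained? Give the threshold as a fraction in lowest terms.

Petra: cooperation gives 25 each period; deviation gives 42 once then 7 forever.
  25/(1−δ) ≥ 42 + 7δ/(1−δ) ⇒ δ ≥ 17/35.
Corva: cooperation gives 21 each period; deviation gives 29 once then 9 forever.
  δ ≥ 8/20 = 2/5.
Both must hold, so the binding constraint is Petra's: δ ≥ 17/35.

17/35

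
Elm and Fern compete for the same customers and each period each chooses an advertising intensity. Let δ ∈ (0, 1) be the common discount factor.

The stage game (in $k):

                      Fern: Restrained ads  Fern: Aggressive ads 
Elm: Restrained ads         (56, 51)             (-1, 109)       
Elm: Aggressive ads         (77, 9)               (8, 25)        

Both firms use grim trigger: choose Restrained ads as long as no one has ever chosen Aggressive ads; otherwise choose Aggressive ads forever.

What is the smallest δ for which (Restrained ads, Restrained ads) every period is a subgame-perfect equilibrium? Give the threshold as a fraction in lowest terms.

29/42

Elm's threshold: (77−56)/(77−8) = 7/23.
Fern's threshold: (109−51)/(109−25) = 29/42.
7/23 < 29/42, so Fern binds and δ* = 29/42.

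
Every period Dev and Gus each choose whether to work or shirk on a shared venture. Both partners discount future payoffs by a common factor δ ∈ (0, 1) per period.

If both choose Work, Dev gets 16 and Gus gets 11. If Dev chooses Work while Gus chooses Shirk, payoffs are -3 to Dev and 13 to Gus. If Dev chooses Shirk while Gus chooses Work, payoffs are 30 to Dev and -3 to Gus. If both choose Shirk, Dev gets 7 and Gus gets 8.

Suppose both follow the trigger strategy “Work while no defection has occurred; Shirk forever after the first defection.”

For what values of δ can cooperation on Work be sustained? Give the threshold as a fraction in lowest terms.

14/23

For Dev: deviation gain 30−16 = 14, per-period punishment loss 16−7 = 9. IC gives δ ≥ 14/23.
For Gus: gain 2, loss 3 per period, so δ ≥ 2/5.
The tighter constraint is Dev's, so cooperation needs δ ≥ 14/23.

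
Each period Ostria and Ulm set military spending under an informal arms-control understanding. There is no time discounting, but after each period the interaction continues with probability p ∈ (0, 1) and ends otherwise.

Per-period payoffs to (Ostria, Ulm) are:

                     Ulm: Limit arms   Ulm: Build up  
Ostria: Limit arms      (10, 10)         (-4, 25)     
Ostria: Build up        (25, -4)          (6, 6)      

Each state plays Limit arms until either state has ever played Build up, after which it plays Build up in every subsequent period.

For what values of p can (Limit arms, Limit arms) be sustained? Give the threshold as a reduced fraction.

Expected cooperation value is 10 + p·10 + p²·10 + … = 10/(1−p); deviation gives 25 + p·6/(1−p).
10 ≥ 25(1−p) + 6p ⇒ 19p ≥ 15 ⇒ p ≥ 15/19.

15/19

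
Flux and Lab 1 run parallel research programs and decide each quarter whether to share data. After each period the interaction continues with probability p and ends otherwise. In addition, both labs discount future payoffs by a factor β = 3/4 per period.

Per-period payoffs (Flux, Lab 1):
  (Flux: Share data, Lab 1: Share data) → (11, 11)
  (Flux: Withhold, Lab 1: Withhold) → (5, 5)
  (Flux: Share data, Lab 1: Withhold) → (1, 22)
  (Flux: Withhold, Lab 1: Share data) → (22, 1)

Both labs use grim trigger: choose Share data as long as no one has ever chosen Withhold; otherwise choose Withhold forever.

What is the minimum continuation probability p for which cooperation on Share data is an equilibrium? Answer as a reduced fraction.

Expected continuation weight on next period's payoff is β·p = 3/4·p, which plays the role of the discount factor.
Cooperation requires 3/4·p ≥ (22−11)/(22−5) = 11/17, hence p ≥ 44/51.

44/51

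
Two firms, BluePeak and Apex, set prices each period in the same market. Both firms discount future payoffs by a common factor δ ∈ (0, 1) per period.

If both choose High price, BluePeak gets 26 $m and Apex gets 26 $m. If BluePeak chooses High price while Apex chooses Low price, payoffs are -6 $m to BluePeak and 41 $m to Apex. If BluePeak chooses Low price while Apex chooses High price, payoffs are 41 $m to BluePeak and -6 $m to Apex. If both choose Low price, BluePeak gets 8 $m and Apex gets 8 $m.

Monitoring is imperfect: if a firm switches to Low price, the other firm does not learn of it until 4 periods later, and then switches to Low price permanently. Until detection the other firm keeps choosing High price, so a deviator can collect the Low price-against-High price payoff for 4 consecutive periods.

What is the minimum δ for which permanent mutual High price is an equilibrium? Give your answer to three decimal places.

A deviator earns 41 for 4 periods, then 8 forever; cooperating earns 26 forever. Multiplying the IC by (1−δ):
26 ≥ 41(1−δ^4) + 8δ^4, so 33·δ^4 ≥ 15 and δ^4 ≥ 5/11.
δ ≥ (5/11)^(1/4) ≈ 0.821.

0.821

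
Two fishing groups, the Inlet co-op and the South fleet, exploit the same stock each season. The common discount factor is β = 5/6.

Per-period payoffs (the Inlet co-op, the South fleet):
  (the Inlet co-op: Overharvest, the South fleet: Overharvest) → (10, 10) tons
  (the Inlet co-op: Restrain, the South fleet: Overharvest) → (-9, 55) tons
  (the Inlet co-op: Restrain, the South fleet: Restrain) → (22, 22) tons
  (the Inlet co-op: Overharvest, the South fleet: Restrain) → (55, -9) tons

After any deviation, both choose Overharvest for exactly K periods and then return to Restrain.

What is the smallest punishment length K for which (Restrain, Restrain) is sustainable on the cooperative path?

No profitable deviation requires (22−10)(β+…+β^K) ≥ 55−22, i.e. β+…+β^K ≥ 11/4 ≈ 2.7500.
With β = 5/6, the partial sums are K=1: 0.8333, K=2: 1.5278, K=3: 2.1065, K=4: 2.5887, K=5: 2.9906.
K = 5 is the first length at which the sum reaches 2.7500.

5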